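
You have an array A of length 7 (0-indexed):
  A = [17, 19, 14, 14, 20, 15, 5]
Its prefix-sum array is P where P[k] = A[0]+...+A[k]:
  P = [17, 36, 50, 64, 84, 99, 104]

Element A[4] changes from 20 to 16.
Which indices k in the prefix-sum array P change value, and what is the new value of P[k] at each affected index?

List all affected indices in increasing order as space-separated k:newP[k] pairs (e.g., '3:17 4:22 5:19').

P[k] = A[0] + ... + A[k]
P[k] includes A[4] iff k >= 4
Affected indices: 4, 5, ..., 6; delta = -4
  P[4]: 84 + -4 = 80
  P[5]: 99 + -4 = 95
  P[6]: 104 + -4 = 100

Answer: 4:80 5:95 6:100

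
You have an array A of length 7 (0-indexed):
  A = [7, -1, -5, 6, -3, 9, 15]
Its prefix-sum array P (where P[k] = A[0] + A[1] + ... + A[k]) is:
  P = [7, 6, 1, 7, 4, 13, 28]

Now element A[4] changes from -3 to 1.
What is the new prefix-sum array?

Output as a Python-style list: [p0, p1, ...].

Change: A[4] -3 -> 1, delta = 4
P[k] for k < 4: unchanged (A[4] not included)
P[k] for k >= 4: shift by delta = 4
  P[0] = 7 + 0 = 7
  P[1] = 6 + 0 = 6
  P[2] = 1 + 0 = 1
  P[3] = 7 + 0 = 7
  P[4] = 4 + 4 = 8
  P[5] = 13 + 4 = 17
  P[6] = 28 + 4 = 32

Answer: [7, 6, 1, 7, 8, 17, 32]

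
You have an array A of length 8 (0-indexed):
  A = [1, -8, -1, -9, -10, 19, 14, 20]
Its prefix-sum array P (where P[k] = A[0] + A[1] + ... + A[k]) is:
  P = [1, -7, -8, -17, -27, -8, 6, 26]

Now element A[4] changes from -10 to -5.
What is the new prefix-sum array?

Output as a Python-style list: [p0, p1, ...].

Answer: [1, -7, -8, -17, -22, -3, 11, 31]

Derivation:
Change: A[4] -10 -> -5, delta = 5
P[k] for k < 4: unchanged (A[4] not included)
P[k] for k >= 4: shift by delta = 5
  P[0] = 1 + 0 = 1
  P[1] = -7 + 0 = -7
  P[2] = -8 + 0 = -8
  P[3] = -17 + 0 = -17
  P[4] = -27 + 5 = -22
  P[5] = -8 + 5 = -3
  P[6] = 6 + 5 = 11
  P[7] = 26 + 5 = 31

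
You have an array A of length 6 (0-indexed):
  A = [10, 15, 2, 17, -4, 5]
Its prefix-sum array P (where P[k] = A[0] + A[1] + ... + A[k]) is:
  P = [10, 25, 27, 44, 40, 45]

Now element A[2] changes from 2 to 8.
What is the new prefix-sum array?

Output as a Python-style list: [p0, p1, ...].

Change: A[2] 2 -> 8, delta = 6
P[k] for k < 2: unchanged (A[2] not included)
P[k] for k >= 2: shift by delta = 6
  P[0] = 10 + 0 = 10
  P[1] = 25 + 0 = 25
  P[2] = 27 + 6 = 33
  P[3] = 44 + 6 = 50
  P[4] = 40 + 6 = 46
  P[5] = 45 + 6 = 51

Answer: [10, 25, 33, 50, 46, 51]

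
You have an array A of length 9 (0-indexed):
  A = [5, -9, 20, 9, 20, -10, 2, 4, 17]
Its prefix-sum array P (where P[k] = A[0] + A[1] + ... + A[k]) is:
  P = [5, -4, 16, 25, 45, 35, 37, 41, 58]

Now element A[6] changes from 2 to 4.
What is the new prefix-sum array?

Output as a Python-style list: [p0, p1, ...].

Change: A[6] 2 -> 4, delta = 2
P[k] for k < 6: unchanged (A[6] not included)
P[k] for k >= 6: shift by delta = 2
  P[0] = 5 + 0 = 5
  P[1] = -4 + 0 = -4
  P[2] = 16 + 0 = 16
  P[3] = 25 + 0 = 25
  P[4] = 45 + 0 = 45
  P[5] = 35 + 0 = 35
  P[6] = 37 + 2 = 39
  P[7] = 41 + 2 = 43
  P[8] = 58 + 2 = 60

Answer: [5, -4, 16, 25, 45, 35, 39, 43, 60]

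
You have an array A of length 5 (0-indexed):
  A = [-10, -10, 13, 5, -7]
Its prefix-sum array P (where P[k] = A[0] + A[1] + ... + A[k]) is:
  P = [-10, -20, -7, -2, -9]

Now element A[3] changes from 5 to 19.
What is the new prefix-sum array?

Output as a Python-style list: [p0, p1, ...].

Change: A[3] 5 -> 19, delta = 14
P[k] for k < 3: unchanged (A[3] not included)
P[k] for k >= 3: shift by delta = 14
  P[0] = -10 + 0 = -10
  P[1] = -20 + 0 = -20
  P[2] = -7 + 0 = -7
  P[3] = -2 + 14 = 12
  P[4] = -9 + 14 = 5

Answer: [-10, -20, -7, 12, 5]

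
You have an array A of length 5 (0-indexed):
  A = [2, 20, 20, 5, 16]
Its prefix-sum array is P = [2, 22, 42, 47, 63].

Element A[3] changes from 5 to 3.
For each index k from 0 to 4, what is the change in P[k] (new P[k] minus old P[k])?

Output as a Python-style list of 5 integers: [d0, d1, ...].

Element change: A[3] 5 -> 3, delta = -2
For k < 3: P[k] unchanged, delta_P[k] = 0
For k >= 3: P[k] shifts by exactly -2
Delta array: [0, 0, 0, -2, -2]

Answer: [0, 0, 0, -2, -2]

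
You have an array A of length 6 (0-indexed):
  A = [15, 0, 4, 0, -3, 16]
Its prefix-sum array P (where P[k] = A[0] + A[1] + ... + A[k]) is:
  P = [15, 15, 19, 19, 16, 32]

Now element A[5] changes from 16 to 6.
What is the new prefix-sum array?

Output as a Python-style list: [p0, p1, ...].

Change: A[5] 16 -> 6, delta = -10
P[k] for k < 5: unchanged (A[5] not included)
P[k] for k >= 5: shift by delta = -10
  P[0] = 15 + 0 = 15
  P[1] = 15 + 0 = 15
  P[2] = 19 + 0 = 19
  P[3] = 19 + 0 = 19
  P[4] = 16 + 0 = 16
  P[5] = 32 + -10 = 22

Answer: [15, 15, 19, 19, 16, 22]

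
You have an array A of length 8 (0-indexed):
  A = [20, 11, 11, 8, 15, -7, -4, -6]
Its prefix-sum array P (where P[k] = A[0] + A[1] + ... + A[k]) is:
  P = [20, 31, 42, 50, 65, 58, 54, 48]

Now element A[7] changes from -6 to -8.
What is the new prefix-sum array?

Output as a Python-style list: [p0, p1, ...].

Answer: [20, 31, 42, 50, 65, 58, 54, 46]

Derivation:
Change: A[7] -6 -> -8, delta = -2
P[k] for k < 7: unchanged (A[7] not included)
P[k] for k >= 7: shift by delta = -2
  P[0] = 20 + 0 = 20
  P[1] = 31 + 0 = 31
  P[2] = 42 + 0 = 42
  P[3] = 50 + 0 = 50
  P[4] = 65 + 0 = 65
  P[5] = 58 + 0 = 58
  P[6] = 54 + 0 = 54
  P[7] = 48 + -2 = 46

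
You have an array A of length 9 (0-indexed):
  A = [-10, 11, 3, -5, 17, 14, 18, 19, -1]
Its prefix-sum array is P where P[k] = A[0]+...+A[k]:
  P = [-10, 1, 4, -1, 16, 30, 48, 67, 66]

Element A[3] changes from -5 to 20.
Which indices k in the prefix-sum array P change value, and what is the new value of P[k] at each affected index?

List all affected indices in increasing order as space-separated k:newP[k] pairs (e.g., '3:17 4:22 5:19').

Answer: 3:24 4:41 5:55 6:73 7:92 8:91

Derivation:
P[k] = A[0] + ... + A[k]
P[k] includes A[3] iff k >= 3
Affected indices: 3, 4, ..., 8; delta = 25
  P[3]: -1 + 25 = 24
  P[4]: 16 + 25 = 41
  P[5]: 30 + 25 = 55
  P[6]: 48 + 25 = 73
  P[7]: 67 + 25 = 92
  P[8]: 66 + 25 = 91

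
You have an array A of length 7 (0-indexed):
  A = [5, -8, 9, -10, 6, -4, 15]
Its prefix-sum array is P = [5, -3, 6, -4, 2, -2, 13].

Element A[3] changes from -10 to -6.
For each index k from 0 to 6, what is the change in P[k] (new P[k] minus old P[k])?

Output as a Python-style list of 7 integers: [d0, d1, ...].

Answer: [0, 0, 0, 4, 4, 4, 4]

Derivation:
Element change: A[3] -10 -> -6, delta = 4
For k < 3: P[k] unchanged, delta_P[k] = 0
For k >= 3: P[k] shifts by exactly 4
Delta array: [0, 0, 0, 4, 4, 4, 4]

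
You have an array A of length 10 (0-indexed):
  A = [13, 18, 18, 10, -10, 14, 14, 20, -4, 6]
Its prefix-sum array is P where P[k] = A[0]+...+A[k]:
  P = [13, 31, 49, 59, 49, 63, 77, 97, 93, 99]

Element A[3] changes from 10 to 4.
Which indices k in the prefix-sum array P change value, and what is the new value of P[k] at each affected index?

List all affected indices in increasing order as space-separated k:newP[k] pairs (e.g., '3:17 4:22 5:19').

P[k] = A[0] + ... + A[k]
P[k] includes A[3] iff k >= 3
Affected indices: 3, 4, ..., 9; delta = -6
  P[3]: 59 + -6 = 53
  P[4]: 49 + -6 = 43
  P[5]: 63 + -6 = 57
  P[6]: 77 + -6 = 71
  P[7]: 97 + -6 = 91
  P[8]: 93 + -6 = 87
  P[9]: 99 + -6 = 93

Answer: 3:53 4:43 5:57 6:71 7:91 8:87 9:93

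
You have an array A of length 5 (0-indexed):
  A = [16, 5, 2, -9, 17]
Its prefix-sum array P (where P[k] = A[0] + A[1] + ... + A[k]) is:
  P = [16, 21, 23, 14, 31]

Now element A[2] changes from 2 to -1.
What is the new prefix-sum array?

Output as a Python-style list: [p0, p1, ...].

Change: A[2] 2 -> -1, delta = -3
P[k] for k < 2: unchanged (A[2] not included)
P[k] for k >= 2: shift by delta = -3
  P[0] = 16 + 0 = 16
  P[1] = 21 + 0 = 21
  P[2] = 23 + -3 = 20
  P[3] = 14 + -3 = 11
  P[4] = 31 + -3 = 28

Answer: [16, 21, 20, 11, 28]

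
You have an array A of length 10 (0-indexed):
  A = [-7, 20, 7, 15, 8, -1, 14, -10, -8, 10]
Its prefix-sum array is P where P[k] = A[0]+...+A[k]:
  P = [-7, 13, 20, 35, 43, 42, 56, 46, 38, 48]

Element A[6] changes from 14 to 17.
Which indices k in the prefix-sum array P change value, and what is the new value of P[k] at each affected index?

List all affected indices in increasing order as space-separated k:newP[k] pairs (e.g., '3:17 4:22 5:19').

Answer: 6:59 7:49 8:41 9:51

Derivation:
P[k] = A[0] + ... + A[k]
P[k] includes A[6] iff k >= 6
Affected indices: 6, 7, ..., 9; delta = 3
  P[6]: 56 + 3 = 59
  P[7]: 46 + 3 = 49
  P[8]: 38 + 3 = 41
  P[9]: 48 + 3 = 51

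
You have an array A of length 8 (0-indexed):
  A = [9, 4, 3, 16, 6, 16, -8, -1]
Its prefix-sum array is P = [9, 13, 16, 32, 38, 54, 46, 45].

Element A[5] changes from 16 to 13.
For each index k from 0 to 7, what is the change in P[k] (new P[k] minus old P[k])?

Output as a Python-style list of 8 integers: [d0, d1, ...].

Element change: A[5] 16 -> 13, delta = -3
For k < 5: P[k] unchanged, delta_P[k] = 0
For k >= 5: P[k] shifts by exactly -3
Delta array: [0, 0, 0, 0, 0, -3, -3, -3]

Answer: [0, 0, 0, 0, 0, -3, -3, -3]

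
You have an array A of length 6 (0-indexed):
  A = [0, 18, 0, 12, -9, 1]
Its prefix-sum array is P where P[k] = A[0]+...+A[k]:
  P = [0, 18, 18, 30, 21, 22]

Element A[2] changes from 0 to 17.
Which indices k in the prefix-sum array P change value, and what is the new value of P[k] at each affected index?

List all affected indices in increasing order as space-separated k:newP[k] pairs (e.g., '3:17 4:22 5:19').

P[k] = A[0] + ... + A[k]
P[k] includes A[2] iff k >= 2
Affected indices: 2, 3, ..., 5; delta = 17
  P[2]: 18 + 17 = 35
  P[3]: 30 + 17 = 47
  P[4]: 21 + 17 = 38
  P[5]: 22 + 17 = 39

Answer: 2:35 3:47 4:38 5:39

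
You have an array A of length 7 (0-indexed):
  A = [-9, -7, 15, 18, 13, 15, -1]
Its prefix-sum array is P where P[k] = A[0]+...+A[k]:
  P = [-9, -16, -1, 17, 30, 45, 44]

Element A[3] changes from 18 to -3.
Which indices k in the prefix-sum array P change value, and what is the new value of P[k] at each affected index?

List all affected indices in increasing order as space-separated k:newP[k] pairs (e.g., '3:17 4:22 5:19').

Answer: 3:-4 4:9 5:24 6:23

Derivation:
P[k] = A[0] + ... + A[k]
P[k] includes A[3] iff k >= 3
Affected indices: 3, 4, ..., 6; delta = -21
  P[3]: 17 + -21 = -4
  P[4]: 30 + -21 = 9
  P[5]: 45 + -21 = 24
  P[6]: 44 + -21 = 23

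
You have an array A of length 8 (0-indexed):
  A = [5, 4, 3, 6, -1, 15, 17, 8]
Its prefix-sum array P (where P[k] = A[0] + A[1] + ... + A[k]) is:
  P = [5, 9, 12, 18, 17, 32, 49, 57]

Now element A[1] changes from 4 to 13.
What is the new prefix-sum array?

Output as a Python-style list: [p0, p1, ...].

Answer: [5, 18, 21, 27, 26, 41, 58, 66]

Derivation:
Change: A[1] 4 -> 13, delta = 9
P[k] for k < 1: unchanged (A[1] not included)
P[k] for k >= 1: shift by delta = 9
  P[0] = 5 + 0 = 5
  P[1] = 9 + 9 = 18
  P[2] = 12 + 9 = 21
  P[3] = 18 + 9 = 27
  P[4] = 17 + 9 = 26
  P[5] = 32 + 9 = 41
  P[6] = 49 + 9 = 58
  P[7] = 57 + 9 = 66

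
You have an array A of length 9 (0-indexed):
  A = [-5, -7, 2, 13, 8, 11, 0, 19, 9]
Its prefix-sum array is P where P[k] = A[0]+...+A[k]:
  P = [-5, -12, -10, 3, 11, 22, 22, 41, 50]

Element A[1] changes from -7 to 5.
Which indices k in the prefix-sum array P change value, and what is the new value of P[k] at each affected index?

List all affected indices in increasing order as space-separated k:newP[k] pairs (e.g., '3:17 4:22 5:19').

P[k] = A[0] + ... + A[k]
P[k] includes A[1] iff k >= 1
Affected indices: 1, 2, ..., 8; delta = 12
  P[1]: -12 + 12 = 0
  P[2]: -10 + 12 = 2
  P[3]: 3 + 12 = 15
  P[4]: 11 + 12 = 23
  P[5]: 22 + 12 = 34
  P[6]: 22 + 12 = 34
  P[7]: 41 + 12 = 53
  P[8]: 50 + 12 = 62

Answer: 1:0 2:2 3:15 4:23 5:34 6:34 7:53 8:62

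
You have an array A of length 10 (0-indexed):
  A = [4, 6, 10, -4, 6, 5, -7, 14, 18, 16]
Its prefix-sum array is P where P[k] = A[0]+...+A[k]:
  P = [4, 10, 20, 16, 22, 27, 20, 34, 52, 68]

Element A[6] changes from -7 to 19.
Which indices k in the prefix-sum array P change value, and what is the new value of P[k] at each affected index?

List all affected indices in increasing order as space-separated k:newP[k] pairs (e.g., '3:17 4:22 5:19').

Answer: 6:46 7:60 8:78 9:94

Derivation:
P[k] = A[0] + ... + A[k]
P[k] includes A[6] iff k >= 6
Affected indices: 6, 7, ..., 9; delta = 26
  P[6]: 20 + 26 = 46
  P[7]: 34 + 26 = 60
  P[8]: 52 + 26 = 78
  P[9]: 68 + 26 = 94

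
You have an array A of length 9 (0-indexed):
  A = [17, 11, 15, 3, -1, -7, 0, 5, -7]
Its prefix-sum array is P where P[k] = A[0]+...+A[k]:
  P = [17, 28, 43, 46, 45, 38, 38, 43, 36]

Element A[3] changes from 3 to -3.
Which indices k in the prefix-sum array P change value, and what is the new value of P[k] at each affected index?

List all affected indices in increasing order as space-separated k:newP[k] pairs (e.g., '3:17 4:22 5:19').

P[k] = A[0] + ... + A[k]
P[k] includes A[3] iff k >= 3
Affected indices: 3, 4, ..., 8; delta = -6
  P[3]: 46 + -6 = 40
  P[4]: 45 + -6 = 39
  P[5]: 38 + -6 = 32
  P[6]: 38 + -6 = 32
  P[7]: 43 + -6 = 37
  P[8]: 36 + -6 = 30

Answer: 3:40 4:39 5:32 6:32 7:37 8:30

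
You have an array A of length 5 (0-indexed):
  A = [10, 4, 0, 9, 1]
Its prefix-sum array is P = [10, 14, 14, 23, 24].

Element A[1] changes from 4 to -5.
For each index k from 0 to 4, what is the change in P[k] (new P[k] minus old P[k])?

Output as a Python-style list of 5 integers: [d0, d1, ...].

Element change: A[1] 4 -> -5, delta = -9
For k < 1: P[k] unchanged, delta_P[k] = 0
For k >= 1: P[k] shifts by exactly -9
Delta array: [0, -9, -9, -9, -9]

Answer: [0, -9, -9, -9, -9]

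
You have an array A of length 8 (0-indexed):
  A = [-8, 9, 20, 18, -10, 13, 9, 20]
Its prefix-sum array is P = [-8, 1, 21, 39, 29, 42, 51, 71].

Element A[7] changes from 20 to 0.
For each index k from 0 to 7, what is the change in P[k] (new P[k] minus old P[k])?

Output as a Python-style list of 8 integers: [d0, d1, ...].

Element change: A[7] 20 -> 0, delta = -20
For k < 7: P[k] unchanged, delta_P[k] = 0
For k >= 7: P[k] shifts by exactly -20
Delta array: [0, 0, 0, 0, 0, 0, 0, -20]

Answer: [0, 0, 0, 0, 0, 0, 0, -20]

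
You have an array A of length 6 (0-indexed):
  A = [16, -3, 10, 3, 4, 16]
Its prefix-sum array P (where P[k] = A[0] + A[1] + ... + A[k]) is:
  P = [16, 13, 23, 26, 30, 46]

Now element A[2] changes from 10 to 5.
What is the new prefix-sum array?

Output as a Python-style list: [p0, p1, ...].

Change: A[2] 10 -> 5, delta = -5
P[k] for k < 2: unchanged (A[2] not included)
P[k] for k >= 2: shift by delta = -5
  P[0] = 16 + 0 = 16
  P[1] = 13 + 0 = 13
  P[2] = 23 + -5 = 18
  P[3] = 26 + -5 = 21
  P[4] = 30 + -5 = 25
  P[5] = 46 + -5 = 41

Answer: [16, 13, 18, 21, 25, 41]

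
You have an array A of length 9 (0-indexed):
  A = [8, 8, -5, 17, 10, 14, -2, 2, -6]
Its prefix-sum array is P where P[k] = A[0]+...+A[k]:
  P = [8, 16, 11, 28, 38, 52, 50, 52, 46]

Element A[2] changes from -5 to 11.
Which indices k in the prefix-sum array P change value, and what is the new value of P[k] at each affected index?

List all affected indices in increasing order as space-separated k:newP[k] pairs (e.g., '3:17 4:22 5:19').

P[k] = A[0] + ... + A[k]
P[k] includes A[2] iff k >= 2
Affected indices: 2, 3, ..., 8; delta = 16
  P[2]: 11 + 16 = 27
  P[3]: 28 + 16 = 44
  P[4]: 38 + 16 = 54
  P[5]: 52 + 16 = 68
  P[6]: 50 + 16 = 66
  P[7]: 52 + 16 = 68
  P[8]: 46 + 16 = 62

Answer: 2:27 3:44 4:54 5:68 6:66 7:68 8:62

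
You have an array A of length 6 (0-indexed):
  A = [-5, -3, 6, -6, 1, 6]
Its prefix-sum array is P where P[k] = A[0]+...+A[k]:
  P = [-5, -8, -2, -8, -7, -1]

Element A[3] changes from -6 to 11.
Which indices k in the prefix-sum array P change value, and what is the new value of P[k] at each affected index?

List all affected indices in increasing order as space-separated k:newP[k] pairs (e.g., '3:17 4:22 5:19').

P[k] = A[0] + ... + A[k]
P[k] includes A[3] iff k >= 3
Affected indices: 3, 4, ..., 5; delta = 17
  P[3]: -8 + 17 = 9
  P[4]: -7 + 17 = 10
  P[5]: -1 + 17 = 16

Answer: 3:9 4:10 5:16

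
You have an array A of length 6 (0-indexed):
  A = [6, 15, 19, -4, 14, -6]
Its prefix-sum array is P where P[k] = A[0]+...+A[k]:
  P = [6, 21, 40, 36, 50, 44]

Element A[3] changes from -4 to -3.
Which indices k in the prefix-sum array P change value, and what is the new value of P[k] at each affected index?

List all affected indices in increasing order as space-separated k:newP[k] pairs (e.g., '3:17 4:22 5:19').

P[k] = A[0] + ... + A[k]
P[k] includes A[3] iff k >= 3
Affected indices: 3, 4, ..., 5; delta = 1
  P[3]: 36 + 1 = 37
  P[4]: 50 + 1 = 51
  P[5]: 44 + 1 = 45

Answer: 3:37 4:51 5:45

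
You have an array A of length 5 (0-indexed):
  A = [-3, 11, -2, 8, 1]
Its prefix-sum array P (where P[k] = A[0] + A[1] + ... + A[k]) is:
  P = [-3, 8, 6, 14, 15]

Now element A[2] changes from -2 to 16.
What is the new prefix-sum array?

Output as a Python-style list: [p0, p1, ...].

Answer: [-3, 8, 24, 32, 33]

Derivation:
Change: A[2] -2 -> 16, delta = 18
P[k] for k < 2: unchanged (A[2] not included)
P[k] for k >= 2: shift by delta = 18
  P[0] = -3 + 0 = -3
  P[1] = 8 + 0 = 8
  P[2] = 6 + 18 = 24
  P[3] = 14 + 18 = 32
  P[4] = 15 + 18 = 33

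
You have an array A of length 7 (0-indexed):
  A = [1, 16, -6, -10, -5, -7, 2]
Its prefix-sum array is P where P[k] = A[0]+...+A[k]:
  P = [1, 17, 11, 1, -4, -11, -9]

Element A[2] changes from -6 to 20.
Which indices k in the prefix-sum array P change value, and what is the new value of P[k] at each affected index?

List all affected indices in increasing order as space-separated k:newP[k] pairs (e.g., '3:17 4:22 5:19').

P[k] = A[0] + ... + A[k]
P[k] includes A[2] iff k >= 2
Affected indices: 2, 3, ..., 6; delta = 26
  P[2]: 11 + 26 = 37
  P[3]: 1 + 26 = 27
  P[4]: -4 + 26 = 22
  P[5]: -11 + 26 = 15
  P[6]: -9 + 26 = 17

Answer: 2:37 3:27 4:22 5:15 6:17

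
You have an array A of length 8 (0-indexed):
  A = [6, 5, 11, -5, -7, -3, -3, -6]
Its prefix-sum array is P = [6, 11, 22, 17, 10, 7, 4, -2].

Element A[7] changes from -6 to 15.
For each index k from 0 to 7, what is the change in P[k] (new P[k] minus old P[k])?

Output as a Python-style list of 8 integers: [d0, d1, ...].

Element change: A[7] -6 -> 15, delta = 21
For k < 7: P[k] unchanged, delta_P[k] = 0
For k >= 7: P[k] shifts by exactly 21
Delta array: [0, 0, 0, 0, 0, 0, 0, 21]

Answer: [0, 0, 0, 0, 0, 0, 0, 21]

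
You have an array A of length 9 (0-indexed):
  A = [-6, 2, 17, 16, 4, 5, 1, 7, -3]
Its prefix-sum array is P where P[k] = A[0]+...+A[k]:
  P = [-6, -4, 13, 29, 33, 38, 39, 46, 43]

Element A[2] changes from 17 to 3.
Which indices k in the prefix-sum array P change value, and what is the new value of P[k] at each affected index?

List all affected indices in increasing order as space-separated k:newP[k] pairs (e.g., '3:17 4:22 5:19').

P[k] = A[0] + ... + A[k]
P[k] includes A[2] iff k >= 2
Affected indices: 2, 3, ..., 8; delta = -14
  P[2]: 13 + -14 = -1
  P[3]: 29 + -14 = 15
  P[4]: 33 + -14 = 19
  P[5]: 38 + -14 = 24
  P[6]: 39 + -14 = 25
  P[7]: 46 + -14 = 32
  P[8]: 43 + -14 = 29

Answer: 2:-1 3:15 4:19 5:24 6:25 7:32 8:29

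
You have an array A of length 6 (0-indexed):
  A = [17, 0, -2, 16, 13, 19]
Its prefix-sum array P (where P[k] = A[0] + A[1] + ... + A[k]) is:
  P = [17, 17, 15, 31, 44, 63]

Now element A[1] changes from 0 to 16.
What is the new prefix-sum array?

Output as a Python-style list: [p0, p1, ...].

Change: A[1] 0 -> 16, delta = 16
P[k] for k < 1: unchanged (A[1] not included)
P[k] for k >= 1: shift by delta = 16
  P[0] = 17 + 0 = 17
  P[1] = 17 + 16 = 33
  P[2] = 15 + 16 = 31
  P[3] = 31 + 16 = 47
  P[4] = 44 + 16 = 60
  P[5] = 63 + 16 = 79

Answer: [17, 33, 31, 47, 60, 79]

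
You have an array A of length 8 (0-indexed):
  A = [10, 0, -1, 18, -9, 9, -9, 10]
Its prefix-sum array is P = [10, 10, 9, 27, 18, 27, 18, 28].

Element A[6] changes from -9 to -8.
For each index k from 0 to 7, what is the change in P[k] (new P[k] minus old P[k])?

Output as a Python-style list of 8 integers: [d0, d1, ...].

Element change: A[6] -9 -> -8, delta = 1
For k < 6: P[k] unchanged, delta_P[k] = 0
For k >= 6: P[k] shifts by exactly 1
Delta array: [0, 0, 0, 0, 0, 0, 1, 1]

Answer: [0, 0, 0, 0, 0, 0, 1, 1]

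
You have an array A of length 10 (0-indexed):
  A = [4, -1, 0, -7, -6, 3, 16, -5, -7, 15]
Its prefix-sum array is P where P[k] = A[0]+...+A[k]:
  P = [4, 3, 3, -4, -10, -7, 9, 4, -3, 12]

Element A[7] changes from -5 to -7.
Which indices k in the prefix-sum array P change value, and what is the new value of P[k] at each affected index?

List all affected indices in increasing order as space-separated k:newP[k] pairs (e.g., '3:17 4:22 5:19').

P[k] = A[0] + ... + A[k]
P[k] includes A[7] iff k >= 7
Affected indices: 7, 8, ..., 9; delta = -2
  P[7]: 4 + -2 = 2
  P[8]: -3 + -2 = -5
  P[9]: 12 + -2 = 10

Answer: 7:2 8:-5 9:10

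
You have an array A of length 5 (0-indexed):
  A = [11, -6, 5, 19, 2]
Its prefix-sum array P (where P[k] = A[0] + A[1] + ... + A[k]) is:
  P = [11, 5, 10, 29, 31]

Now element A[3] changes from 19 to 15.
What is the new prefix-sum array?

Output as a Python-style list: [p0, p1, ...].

Change: A[3] 19 -> 15, delta = -4
P[k] for k < 3: unchanged (A[3] not included)
P[k] for k >= 3: shift by delta = -4
  P[0] = 11 + 0 = 11
  P[1] = 5 + 0 = 5
  P[2] = 10 + 0 = 10
  P[3] = 29 + -4 = 25
  P[4] = 31 + -4 = 27

Answer: [11, 5, 10, 25, 27]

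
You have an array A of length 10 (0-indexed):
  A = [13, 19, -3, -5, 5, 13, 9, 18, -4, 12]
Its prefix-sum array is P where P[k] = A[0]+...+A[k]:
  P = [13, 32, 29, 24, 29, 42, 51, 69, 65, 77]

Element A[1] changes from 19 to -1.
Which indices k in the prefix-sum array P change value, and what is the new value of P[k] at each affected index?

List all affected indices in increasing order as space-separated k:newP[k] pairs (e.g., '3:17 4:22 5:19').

P[k] = A[0] + ... + A[k]
P[k] includes A[1] iff k >= 1
Affected indices: 1, 2, ..., 9; delta = -20
  P[1]: 32 + -20 = 12
  P[2]: 29 + -20 = 9
  P[3]: 24 + -20 = 4
  P[4]: 29 + -20 = 9
  P[5]: 42 + -20 = 22
  P[6]: 51 + -20 = 31
  P[7]: 69 + -20 = 49
  P[8]: 65 + -20 = 45
  P[9]: 77 + -20 = 57

Answer: 1:12 2:9 3:4 4:9 5:22 6:31 7:49 8:45 9:57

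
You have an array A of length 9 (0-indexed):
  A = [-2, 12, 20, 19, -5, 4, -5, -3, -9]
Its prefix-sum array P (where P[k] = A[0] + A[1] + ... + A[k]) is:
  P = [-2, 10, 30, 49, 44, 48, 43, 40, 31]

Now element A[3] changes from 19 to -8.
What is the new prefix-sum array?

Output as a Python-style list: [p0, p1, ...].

Change: A[3] 19 -> -8, delta = -27
P[k] for k < 3: unchanged (A[3] not included)
P[k] for k >= 3: shift by delta = -27
  P[0] = -2 + 0 = -2
  P[1] = 10 + 0 = 10
  P[2] = 30 + 0 = 30
  P[3] = 49 + -27 = 22
  P[4] = 44 + -27 = 17
  P[5] = 48 + -27 = 21
  P[6] = 43 + -27 = 16
  P[7] = 40 + -27 = 13
  P[8] = 31 + -27 = 4

Answer: [-2, 10, 30, 22, 17, 21, 16, 13, 4]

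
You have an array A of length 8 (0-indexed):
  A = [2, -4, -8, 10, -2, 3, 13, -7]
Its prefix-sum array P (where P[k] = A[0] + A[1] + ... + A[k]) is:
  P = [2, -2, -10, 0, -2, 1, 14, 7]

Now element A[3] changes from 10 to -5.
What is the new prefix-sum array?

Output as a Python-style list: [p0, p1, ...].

Change: A[3] 10 -> -5, delta = -15
P[k] for k < 3: unchanged (A[3] not included)
P[k] for k >= 3: shift by delta = -15
  P[0] = 2 + 0 = 2
  P[1] = -2 + 0 = -2
  P[2] = -10 + 0 = -10
  P[3] = 0 + -15 = -15
  P[4] = -2 + -15 = -17
  P[5] = 1 + -15 = -14
  P[6] = 14 + -15 = -1
  P[7] = 7 + -15 = -8

Answer: [2, -2, -10, -15, -17, -14, -1, -8]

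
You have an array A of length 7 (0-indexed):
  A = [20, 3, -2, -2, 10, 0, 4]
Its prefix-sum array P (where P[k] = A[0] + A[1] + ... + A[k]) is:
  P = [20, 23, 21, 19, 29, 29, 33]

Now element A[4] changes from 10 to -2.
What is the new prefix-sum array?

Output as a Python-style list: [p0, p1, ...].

Answer: [20, 23, 21, 19, 17, 17, 21]

Derivation:
Change: A[4] 10 -> -2, delta = -12
P[k] for k < 4: unchanged (A[4] not included)
P[k] for k >= 4: shift by delta = -12
  P[0] = 20 + 0 = 20
  P[1] = 23 + 0 = 23
  P[2] = 21 + 0 = 21
  P[3] = 19 + 0 = 19
  P[4] = 29 + -12 = 17
  P[5] = 29 + -12 = 17
  P[6] = 33 + -12 = 21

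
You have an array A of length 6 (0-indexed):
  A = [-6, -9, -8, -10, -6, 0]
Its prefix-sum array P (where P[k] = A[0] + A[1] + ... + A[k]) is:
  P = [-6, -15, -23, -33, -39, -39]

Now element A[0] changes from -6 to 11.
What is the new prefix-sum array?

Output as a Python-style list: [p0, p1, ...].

Answer: [11, 2, -6, -16, -22, -22]

Derivation:
Change: A[0] -6 -> 11, delta = 17
P[k] for k < 0: unchanged (A[0] not included)
P[k] for k >= 0: shift by delta = 17
  P[0] = -6 + 17 = 11
  P[1] = -15 + 17 = 2
  P[2] = -23 + 17 = -6
  P[3] = -33 + 17 = -16
  P[4] = -39 + 17 = -22
  P[5] = -39 + 17 = -22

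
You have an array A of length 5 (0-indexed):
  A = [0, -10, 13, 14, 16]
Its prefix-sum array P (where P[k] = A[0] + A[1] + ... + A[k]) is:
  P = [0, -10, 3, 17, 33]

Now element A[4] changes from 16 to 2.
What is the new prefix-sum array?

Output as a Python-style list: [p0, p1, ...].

Change: A[4] 16 -> 2, delta = -14
P[k] for k < 4: unchanged (A[4] not included)
P[k] for k >= 4: shift by delta = -14
  P[0] = 0 + 0 = 0
  P[1] = -10 + 0 = -10
  P[2] = 3 + 0 = 3
  P[3] = 17 + 0 = 17
  P[4] = 33 + -14 = 19

Answer: [0, -10, 3, 17, 19]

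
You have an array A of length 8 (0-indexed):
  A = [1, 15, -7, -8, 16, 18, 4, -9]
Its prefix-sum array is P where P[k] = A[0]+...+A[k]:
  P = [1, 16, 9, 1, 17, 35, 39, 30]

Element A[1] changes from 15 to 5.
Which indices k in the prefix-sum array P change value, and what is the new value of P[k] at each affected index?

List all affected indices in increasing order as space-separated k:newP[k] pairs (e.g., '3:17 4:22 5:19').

Answer: 1:6 2:-1 3:-9 4:7 5:25 6:29 7:20

Derivation:
P[k] = A[0] + ... + A[k]
P[k] includes A[1] iff k >= 1
Affected indices: 1, 2, ..., 7; delta = -10
  P[1]: 16 + -10 = 6
  P[2]: 9 + -10 = -1
  P[3]: 1 + -10 = -9
  P[4]: 17 + -10 = 7
  P[5]: 35 + -10 = 25
  P[6]: 39 + -10 = 29
  P[7]: 30 + -10 = 20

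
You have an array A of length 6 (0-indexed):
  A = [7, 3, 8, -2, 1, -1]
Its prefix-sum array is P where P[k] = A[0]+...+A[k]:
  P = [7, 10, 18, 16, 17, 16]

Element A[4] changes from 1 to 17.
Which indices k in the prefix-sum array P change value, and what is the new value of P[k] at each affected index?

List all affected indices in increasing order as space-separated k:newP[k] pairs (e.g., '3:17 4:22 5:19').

P[k] = A[0] + ... + A[k]
P[k] includes A[4] iff k >= 4
Affected indices: 4, 5, ..., 5; delta = 16
  P[4]: 17 + 16 = 33
  P[5]: 16 + 16 = 32

Answer: 4:33 5:32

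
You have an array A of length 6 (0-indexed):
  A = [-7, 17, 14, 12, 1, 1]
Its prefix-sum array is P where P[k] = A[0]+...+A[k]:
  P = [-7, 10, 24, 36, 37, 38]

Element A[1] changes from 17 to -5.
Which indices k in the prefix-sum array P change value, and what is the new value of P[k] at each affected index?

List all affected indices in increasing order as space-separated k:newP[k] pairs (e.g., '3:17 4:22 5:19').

Answer: 1:-12 2:2 3:14 4:15 5:16

Derivation:
P[k] = A[0] + ... + A[k]
P[k] includes A[1] iff k >= 1
Affected indices: 1, 2, ..., 5; delta = -22
  P[1]: 10 + -22 = -12
  P[2]: 24 + -22 = 2
  P[3]: 36 + -22 = 14
  P[4]: 37 + -22 = 15
  P[5]: 38 + -22 = 16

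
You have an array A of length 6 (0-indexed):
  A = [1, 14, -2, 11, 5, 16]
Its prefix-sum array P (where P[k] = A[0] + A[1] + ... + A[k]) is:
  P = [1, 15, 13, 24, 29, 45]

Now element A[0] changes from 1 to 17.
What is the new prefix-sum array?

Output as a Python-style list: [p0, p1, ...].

Answer: [17, 31, 29, 40, 45, 61]

Derivation:
Change: A[0] 1 -> 17, delta = 16
P[k] for k < 0: unchanged (A[0] not included)
P[k] for k >= 0: shift by delta = 16
  P[0] = 1 + 16 = 17
  P[1] = 15 + 16 = 31
  P[2] = 13 + 16 = 29
  P[3] = 24 + 16 = 40
  P[4] = 29 + 16 = 45
  P[5] = 45 + 16 = 61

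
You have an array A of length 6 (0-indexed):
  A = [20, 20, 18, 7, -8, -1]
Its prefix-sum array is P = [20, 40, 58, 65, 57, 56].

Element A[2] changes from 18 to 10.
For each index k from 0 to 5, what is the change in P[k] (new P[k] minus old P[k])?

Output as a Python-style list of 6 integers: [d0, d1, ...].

Element change: A[2] 18 -> 10, delta = -8
For k < 2: P[k] unchanged, delta_P[k] = 0
For k >= 2: P[k] shifts by exactly -8
Delta array: [0, 0, -8, -8, -8, -8]

Answer: [0, 0, -8, -8, -8, -8]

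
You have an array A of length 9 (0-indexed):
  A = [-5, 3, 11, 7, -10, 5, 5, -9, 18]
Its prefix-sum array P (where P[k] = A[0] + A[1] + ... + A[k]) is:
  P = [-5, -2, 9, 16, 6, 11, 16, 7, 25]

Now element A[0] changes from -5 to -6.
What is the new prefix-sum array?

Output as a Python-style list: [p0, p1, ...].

Answer: [-6, -3, 8, 15, 5, 10, 15, 6, 24]

Derivation:
Change: A[0] -5 -> -6, delta = -1
P[k] for k < 0: unchanged (A[0] not included)
P[k] for k >= 0: shift by delta = -1
  P[0] = -5 + -1 = -6
  P[1] = -2 + -1 = -3
  P[2] = 9 + -1 = 8
  P[3] = 16 + -1 = 15
  P[4] = 6 + -1 = 5
  P[5] = 11 + -1 = 10
  P[6] = 16 + -1 = 15
  P[7] = 7 + -1 = 6
  P[8] = 25 + -1 = 24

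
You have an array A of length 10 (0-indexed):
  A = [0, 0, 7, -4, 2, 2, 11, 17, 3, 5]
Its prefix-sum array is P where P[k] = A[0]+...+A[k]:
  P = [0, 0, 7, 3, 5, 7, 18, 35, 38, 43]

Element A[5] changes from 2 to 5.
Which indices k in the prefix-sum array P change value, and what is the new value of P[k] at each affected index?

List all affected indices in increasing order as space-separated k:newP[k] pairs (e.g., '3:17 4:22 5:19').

Answer: 5:10 6:21 7:38 8:41 9:46

Derivation:
P[k] = A[0] + ... + A[k]
P[k] includes A[5] iff k >= 5
Affected indices: 5, 6, ..., 9; delta = 3
  P[5]: 7 + 3 = 10
  P[6]: 18 + 3 = 21
  P[7]: 35 + 3 = 38
  P[8]: 38 + 3 = 41
  P[9]: 43 + 3 = 46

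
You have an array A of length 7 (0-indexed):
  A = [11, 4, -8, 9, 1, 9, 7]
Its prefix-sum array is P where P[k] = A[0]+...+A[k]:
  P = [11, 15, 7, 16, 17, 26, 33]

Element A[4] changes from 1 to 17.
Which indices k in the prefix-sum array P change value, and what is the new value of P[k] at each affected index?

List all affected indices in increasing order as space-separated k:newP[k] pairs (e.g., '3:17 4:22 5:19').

Answer: 4:33 5:42 6:49

Derivation:
P[k] = A[0] + ... + A[k]
P[k] includes A[4] iff k >= 4
Affected indices: 4, 5, ..., 6; delta = 16
  P[4]: 17 + 16 = 33
  P[5]: 26 + 16 = 42
  P[6]: 33 + 16 = 49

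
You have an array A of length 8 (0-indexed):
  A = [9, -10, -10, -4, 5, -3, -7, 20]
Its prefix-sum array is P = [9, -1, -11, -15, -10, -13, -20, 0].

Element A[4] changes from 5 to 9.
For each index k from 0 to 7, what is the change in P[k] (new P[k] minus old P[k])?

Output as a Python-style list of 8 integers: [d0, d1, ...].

Element change: A[4] 5 -> 9, delta = 4
For k < 4: P[k] unchanged, delta_P[k] = 0
For k >= 4: P[k] shifts by exactly 4
Delta array: [0, 0, 0, 0, 4, 4, 4, 4]

Answer: [0, 0, 0, 0, 4, 4, 4, 4]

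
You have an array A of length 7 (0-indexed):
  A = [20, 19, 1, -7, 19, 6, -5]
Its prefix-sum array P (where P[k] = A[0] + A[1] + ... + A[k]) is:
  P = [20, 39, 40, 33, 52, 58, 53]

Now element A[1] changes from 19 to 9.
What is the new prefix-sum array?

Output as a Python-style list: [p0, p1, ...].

Answer: [20, 29, 30, 23, 42, 48, 43]

Derivation:
Change: A[1] 19 -> 9, delta = -10
P[k] for k < 1: unchanged (A[1] not included)
P[k] for k >= 1: shift by delta = -10
  P[0] = 20 + 0 = 20
  P[1] = 39 + -10 = 29
  P[2] = 40 + -10 = 30
  P[3] = 33 + -10 = 23
  P[4] = 52 + -10 = 42
  P[5] = 58 + -10 = 48
  P[6] = 53 + -10 = 43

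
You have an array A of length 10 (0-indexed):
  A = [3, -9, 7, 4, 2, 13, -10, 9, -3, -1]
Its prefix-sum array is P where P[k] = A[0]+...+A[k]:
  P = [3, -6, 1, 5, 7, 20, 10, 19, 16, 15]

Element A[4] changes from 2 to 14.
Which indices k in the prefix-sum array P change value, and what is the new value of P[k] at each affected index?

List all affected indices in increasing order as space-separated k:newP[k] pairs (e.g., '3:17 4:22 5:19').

P[k] = A[0] + ... + A[k]
P[k] includes A[4] iff k >= 4
Affected indices: 4, 5, ..., 9; delta = 12
  P[4]: 7 + 12 = 19
  P[5]: 20 + 12 = 32
  P[6]: 10 + 12 = 22
  P[7]: 19 + 12 = 31
  P[8]: 16 + 12 = 28
  P[9]: 15 + 12 = 27

Answer: 4:19 5:32 6:22 7:31 8:28 9:27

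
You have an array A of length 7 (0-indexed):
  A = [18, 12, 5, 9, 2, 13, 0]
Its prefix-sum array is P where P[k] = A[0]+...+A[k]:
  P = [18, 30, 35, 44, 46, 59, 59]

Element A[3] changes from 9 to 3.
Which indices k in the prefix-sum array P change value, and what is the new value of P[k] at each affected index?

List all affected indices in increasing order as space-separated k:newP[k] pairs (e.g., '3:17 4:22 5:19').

Answer: 3:38 4:40 5:53 6:53

Derivation:
P[k] = A[0] + ... + A[k]
P[k] includes A[3] iff k >= 3
Affected indices: 3, 4, ..., 6; delta = -6
  P[3]: 44 + -6 = 38
  P[4]: 46 + -6 = 40
  P[5]: 59 + -6 = 53
  P[6]: 59 + -6 = 53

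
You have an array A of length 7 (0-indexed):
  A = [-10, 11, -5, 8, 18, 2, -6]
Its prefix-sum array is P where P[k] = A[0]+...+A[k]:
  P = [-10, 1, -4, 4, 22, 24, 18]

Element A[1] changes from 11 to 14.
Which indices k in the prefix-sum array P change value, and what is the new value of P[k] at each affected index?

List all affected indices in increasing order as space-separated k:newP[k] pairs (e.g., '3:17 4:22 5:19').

Answer: 1:4 2:-1 3:7 4:25 5:27 6:21

Derivation:
P[k] = A[0] + ... + A[k]
P[k] includes A[1] iff k >= 1
Affected indices: 1, 2, ..., 6; delta = 3
  P[1]: 1 + 3 = 4
  P[2]: -4 + 3 = -1
  P[3]: 4 + 3 = 7
  P[4]: 22 + 3 = 25
  P[5]: 24 + 3 = 27
  P[6]: 18 + 3 = 21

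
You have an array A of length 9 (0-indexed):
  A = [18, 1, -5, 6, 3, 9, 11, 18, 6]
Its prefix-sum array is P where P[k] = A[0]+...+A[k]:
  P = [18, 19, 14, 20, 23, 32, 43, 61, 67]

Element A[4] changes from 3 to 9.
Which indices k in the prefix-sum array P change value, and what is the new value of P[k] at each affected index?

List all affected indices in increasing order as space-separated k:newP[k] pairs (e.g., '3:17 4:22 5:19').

P[k] = A[0] + ... + A[k]
P[k] includes A[4] iff k >= 4
Affected indices: 4, 5, ..., 8; delta = 6
  P[4]: 23 + 6 = 29
  P[5]: 32 + 6 = 38
  P[6]: 43 + 6 = 49
  P[7]: 61 + 6 = 67
  P[8]: 67 + 6 = 73

Answer: 4:29 5:38 6:49 7:67 8:73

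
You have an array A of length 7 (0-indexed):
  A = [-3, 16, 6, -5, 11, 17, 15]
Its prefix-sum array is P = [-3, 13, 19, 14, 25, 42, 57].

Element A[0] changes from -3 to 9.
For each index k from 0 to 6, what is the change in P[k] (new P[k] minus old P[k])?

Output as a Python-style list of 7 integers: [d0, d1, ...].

Element change: A[0] -3 -> 9, delta = 12
For k < 0: P[k] unchanged, delta_P[k] = 0
For k >= 0: P[k] shifts by exactly 12
Delta array: [12, 12, 12, 12, 12, 12, 12]

Answer: [12, 12, 12, 12, 12, 12, 12]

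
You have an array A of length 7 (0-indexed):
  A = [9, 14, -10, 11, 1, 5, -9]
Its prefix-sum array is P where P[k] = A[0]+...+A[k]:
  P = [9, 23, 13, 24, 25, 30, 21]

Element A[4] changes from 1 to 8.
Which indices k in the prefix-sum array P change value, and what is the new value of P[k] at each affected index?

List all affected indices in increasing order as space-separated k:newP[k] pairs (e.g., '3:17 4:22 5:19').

P[k] = A[0] + ... + A[k]
P[k] includes A[4] iff k >= 4
Affected indices: 4, 5, ..., 6; delta = 7
  P[4]: 25 + 7 = 32
  P[5]: 30 + 7 = 37
  P[6]: 21 + 7 = 28

Answer: 4:32 5:37 6:28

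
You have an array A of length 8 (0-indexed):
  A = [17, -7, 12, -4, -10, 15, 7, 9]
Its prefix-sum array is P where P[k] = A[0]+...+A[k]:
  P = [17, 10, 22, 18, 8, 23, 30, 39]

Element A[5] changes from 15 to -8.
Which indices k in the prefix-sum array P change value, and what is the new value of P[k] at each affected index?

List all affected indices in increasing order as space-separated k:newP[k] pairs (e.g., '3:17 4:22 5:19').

P[k] = A[0] + ... + A[k]
P[k] includes A[5] iff k >= 5
Affected indices: 5, 6, ..., 7; delta = -23
  P[5]: 23 + -23 = 0
  P[6]: 30 + -23 = 7
  P[7]: 39 + -23 = 16

Answer: 5:0 6:7 7:16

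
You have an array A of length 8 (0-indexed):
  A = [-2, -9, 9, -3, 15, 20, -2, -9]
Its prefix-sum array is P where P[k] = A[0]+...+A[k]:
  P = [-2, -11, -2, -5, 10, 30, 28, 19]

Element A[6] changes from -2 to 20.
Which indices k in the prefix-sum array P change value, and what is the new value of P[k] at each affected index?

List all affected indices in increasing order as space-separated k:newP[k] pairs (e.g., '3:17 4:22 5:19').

Answer: 6:50 7:41

Derivation:
P[k] = A[0] + ... + A[k]
P[k] includes A[6] iff k >= 6
Affected indices: 6, 7, ..., 7; delta = 22
  P[6]: 28 + 22 = 50
  P[7]: 19 + 22 = 41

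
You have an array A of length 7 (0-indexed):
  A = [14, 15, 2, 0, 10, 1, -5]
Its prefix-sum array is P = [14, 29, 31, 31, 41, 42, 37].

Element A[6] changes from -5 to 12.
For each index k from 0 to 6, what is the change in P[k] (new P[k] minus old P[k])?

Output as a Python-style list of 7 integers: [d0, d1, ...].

Element change: A[6] -5 -> 12, delta = 17
For k < 6: P[k] unchanged, delta_P[k] = 0
For k >= 6: P[k] shifts by exactly 17
Delta array: [0, 0, 0, 0, 0, 0, 17]

Answer: [0, 0, 0, 0, 0, 0, 17]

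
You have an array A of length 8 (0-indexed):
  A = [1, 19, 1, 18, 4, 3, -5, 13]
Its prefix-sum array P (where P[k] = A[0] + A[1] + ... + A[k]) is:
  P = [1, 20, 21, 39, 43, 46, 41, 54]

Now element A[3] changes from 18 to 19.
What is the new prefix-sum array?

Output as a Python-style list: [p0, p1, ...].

Answer: [1, 20, 21, 40, 44, 47, 42, 55]

Derivation:
Change: A[3] 18 -> 19, delta = 1
P[k] for k < 3: unchanged (A[3] not included)
P[k] for k >= 3: shift by delta = 1
  P[0] = 1 + 0 = 1
  P[1] = 20 + 0 = 20
  P[2] = 21 + 0 = 21
  P[3] = 39 + 1 = 40
  P[4] = 43 + 1 = 44
  P[5] = 46 + 1 = 47
  P[6] = 41 + 1 = 42
  P[7] = 54 + 1 = 55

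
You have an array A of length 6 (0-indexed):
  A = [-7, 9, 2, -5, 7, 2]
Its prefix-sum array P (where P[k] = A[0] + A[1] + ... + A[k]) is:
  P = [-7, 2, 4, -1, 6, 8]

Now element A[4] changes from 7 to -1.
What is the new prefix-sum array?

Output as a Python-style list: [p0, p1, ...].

Answer: [-7, 2, 4, -1, -2, 0]

Derivation:
Change: A[4] 7 -> -1, delta = -8
P[k] for k < 4: unchanged (A[4] not included)
P[k] for k >= 4: shift by delta = -8
  P[0] = -7 + 0 = -7
  P[1] = 2 + 0 = 2
  P[2] = 4 + 0 = 4
  P[3] = -1 + 0 = -1
  P[4] = 6 + -8 = -2
  P[5] = 8 + -8 = 0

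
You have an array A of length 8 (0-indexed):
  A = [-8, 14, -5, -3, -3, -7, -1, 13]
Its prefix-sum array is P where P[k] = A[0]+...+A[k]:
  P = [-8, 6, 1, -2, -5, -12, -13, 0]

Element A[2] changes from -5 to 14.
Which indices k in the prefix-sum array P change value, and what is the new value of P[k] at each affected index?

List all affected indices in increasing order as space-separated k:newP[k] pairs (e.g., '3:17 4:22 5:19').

P[k] = A[0] + ... + A[k]
P[k] includes A[2] iff k >= 2
Affected indices: 2, 3, ..., 7; delta = 19
  P[2]: 1 + 19 = 20
  P[3]: -2 + 19 = 17
  P[4]: -5 + 19 = 14
  P[5]: -12 + 19 = 7
  P[6]: -13 + 19 = 6
  P[7]: 0 + 19 = 19

Answer: 2:20 3:17 4:14 5:7 6:6 7:19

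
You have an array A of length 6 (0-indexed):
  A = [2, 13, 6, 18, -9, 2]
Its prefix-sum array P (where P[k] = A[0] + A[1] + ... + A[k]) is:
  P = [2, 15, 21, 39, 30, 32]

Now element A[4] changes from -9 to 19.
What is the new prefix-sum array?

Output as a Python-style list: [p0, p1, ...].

Answer: [2, 15, 21, 39, 58, 60]

Derivation:
Change: A[4] -9 -> 19, delta = 28
P[k] for k < 4: unchanged (A[4] not included)
P[k] for k >= 4: shift by delta = 28
  P[0] = 2 + 0 = 2
  P[1] = 15 + 0 = 15
  P[2] = 21 + 0 = 21
  P[3] = 39 + 0 = 39
  P[4] = 30 + 28 = 58
  P[5] = 32 + 28 = 60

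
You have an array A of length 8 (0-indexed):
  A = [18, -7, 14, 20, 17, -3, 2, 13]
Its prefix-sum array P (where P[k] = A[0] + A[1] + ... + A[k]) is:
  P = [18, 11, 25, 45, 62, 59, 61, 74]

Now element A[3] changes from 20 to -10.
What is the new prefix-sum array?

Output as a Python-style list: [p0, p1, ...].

Change: A[3] 20 -> -10, delta = -30
P[k] for k < 3: unchanged (A[3] not included)
P[k] for k >= 3: shift by delta = -30
  P[0] = 18 + 0 = 18
  P[1] = 11 + 0 = 11
  P[2] = 25 + 0 = 25
  P[3] = 45 + -30 = 15
  P[4] = 62 + -30 = 32
  P[5] = 59 + -30 = 29
  P[6] = 61 + -30 = 31
  P[7] = 74 + -30 = 44

Answer: [18, 11, 25, 15, 32, 29, 31, 44]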